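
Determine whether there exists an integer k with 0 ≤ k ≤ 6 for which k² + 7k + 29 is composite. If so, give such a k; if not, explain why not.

No, no such integer k in that range exists.

The values for k = 0, 1, …, 6 are 29, 37, 47, 59, 73, 89, 107, and each of these is prime.
So no value in the range makes the expression composite.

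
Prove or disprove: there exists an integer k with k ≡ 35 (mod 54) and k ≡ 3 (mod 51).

There is no such integer.

gcd(54, 51) = 3. If k ≡ 35 (mod 54) and k ≡ 3 (mod 51), then k ≡ 35 (mod 3) and k ≡ 3 (mod 3).
However 35 ≡ 2 and 3 ≡ 0 (mod 3), and 2 ≠ 0.
Therefore no such k exists.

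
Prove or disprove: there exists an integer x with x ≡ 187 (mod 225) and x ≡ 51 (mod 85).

Both moduli are multiples of 5 = gcd(225, 85), so any solution would satisfy x ≡ 187 and x ≡ 51 modulo 5 simultaneously.
But 187 mod 5 = 2 while 51 mod 5 = 1, a contradiction.
Hence the system has no solution.

No, no such integer exists.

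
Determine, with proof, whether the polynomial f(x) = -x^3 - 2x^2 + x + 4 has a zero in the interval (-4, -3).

The endpoint values f(-4) = 32 and f(-3) = 10 are both positive. Claim: f(x) > 0 for every x in (-4, -3).
Shift to the endpoint -3: with x = -3 − u (0 < u < 1), one computes f(-3 − u) = u^3 + 7u^2 + 14u + 10.
All 4 nonzero coefficients of this polynomial in u are positive; hence for u > 0 the value is a sum of positive terms (the constant 10 among them).
So f is strictly positive on (-4, -3); no root exists in the interval.

No such root exists.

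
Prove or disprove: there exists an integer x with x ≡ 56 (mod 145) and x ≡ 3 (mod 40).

No, no such integer exists.

Both moduli are multiples of 5 = gcd(145, 40), so any solution would satisfy x ≡ 56 and x ≡ 3 modulo 5 simultaneously.
However 56 ≡ 1 and 3 ≡ 3 (mod 5), and 1 ≠ 3.
Hence the system has no solution.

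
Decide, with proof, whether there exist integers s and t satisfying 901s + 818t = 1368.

Since gcd(901, 818) = 1, every integer is an integer combination of 901 and 818.
Euclidean algorithm: 901 = 1·818 + 83, 818 = 9·83 + 71, 83 = 1·71 + 12, 71 = 5·12 + 11, 12 = 1·11 + 1, 11 = 11·1 + 0.
Back-substituting, 1 = 12 − 1·11 = 12 − (71 − 5·12) = −71 + 6·12 = −71 + 6·(83 − 1·71) = 6·83 − 7·71 = 6·83 − 7·(818 − 9·83) = −7·818 + 69·83 = −7·818 + 69·(901 − 1·818) = 69·901 − 76·818; that is, 901·69 + 818·(-76) = 1.
Times 1368: 901·94392 + 818·(-103968) = 1368, so (94392, -103968) solves it.
The general solution is s = 94392 + 818k, t = -103968 − 901k; taking k = -115 gives the smaller pair s = 322, t = -353.
Check: 901·322 + 818·(-353) = 290122 − 288754 = 1368. ✓

s = 322, t = -353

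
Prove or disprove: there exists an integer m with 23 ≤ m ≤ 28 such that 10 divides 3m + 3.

No such integer m in that range exists.

For m = 23, 24, …, 28 the values of 3m + 3 modulo 10 are 2, 5, 8, 1, 4, 7 respectively.
The residue 0 does not occur, so no m in [23, 28] makes 3m + 3 a multiple of 10.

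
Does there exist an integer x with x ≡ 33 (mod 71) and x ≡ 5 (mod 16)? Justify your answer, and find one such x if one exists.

gcd(71, 16) = 1, so the Chinese Remainder Theorem guarantees exactly one residue class mod 1136 satisfying both.
Write x = 33 + 71t and require 33 + 71t ≡ 5 (mod 16), i.e. 71t ≡ 4 (mod 16).
71 ≡ 7 (mod 16), so this reads 7t ≡ 4 (mod 16). Note 7·7 = 49 ≡ 1 (mod 16) (as 49 − 1 = 3·16), so 7⁻¹ ≡ 7.
Therefore t ≡ 7·4 = 28 ≡ 12 (mod 16).
With t = 12: x = 33 + 71·12 = 885.
Verify: 885 = 12·71 + 33 and 885 = 55·16 + 5. ✓

x = 885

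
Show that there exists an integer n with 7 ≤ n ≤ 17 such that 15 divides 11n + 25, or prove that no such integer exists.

Try n = 10: 11·10 + 25 = 135 = 9·15, which is divisible by 15.

n = 10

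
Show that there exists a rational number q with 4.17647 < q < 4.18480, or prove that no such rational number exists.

q = 46/11

Scale by 11: the interval becomes (45.94117, 46.03280), which contains the integer 46.
So q = 46/11 works: it is a ratio of integers, and dividing 11·4.17647 < 46 < 11·4.18480 through by 11 gives 4.17647 < 46/11 < 4.18480.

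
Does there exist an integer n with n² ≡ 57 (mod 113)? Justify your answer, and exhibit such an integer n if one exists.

n = 82

Take n = 82. Then 82² = 6724 = 59·113 + 57, so 82² ≡ 57 (mod 113).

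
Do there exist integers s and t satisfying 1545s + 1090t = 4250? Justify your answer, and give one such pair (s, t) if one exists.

s = 86, t = -118

gcd(1545, 1090) = 5, and 5 divides 4250, so integer solutions exist.
Dividing through by 5 reduces the equation to 309s + 218t = 850.
Euclidean algorithm: 309 = 1·218 + 91, 218 = 2·91 + 36, 91 = 2·36 + 19, 36 = 1·19 + 17, 19 = 1·17 + 2, 17 = 8·2 + 1, 2 = 2·1 + 0.
Working back up the chain: 1 = 17 − 8·2 = 17 − 8·(19 − 1·17) = −8·19 + 9·17 = −8·19 + 9·(36 − 1·19) = 9·36 − 17·19 = 9·36 − 17·(91 − 2·36) = −17·91 + 43·36 = −17·91 + 43·(218 − 2·91) = 43·218 − 103·91 = 43·218 − 103·(309 − 1·218) = −103·309 + 146·218. So 309·(-103) + 218·146 = 1.
Scaling by 850 gives the particular solution (s, t) = (-87550, 124100).
The general solution is s = -87550 + 218k, t = 124100 − 309k; taking k = 402 gives the smaller pair s = 86, t = -118.
Indeed 1545·86 + 1090·(-118) = 132870 − 128620 = 4250.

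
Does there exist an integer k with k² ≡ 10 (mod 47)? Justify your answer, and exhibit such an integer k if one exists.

47 is prime, so by Euler's criterion 10 is a square mod 47 iff 10^((47−1)/2) = 10^23 ≡ 1 (mod 47).
Squaring successively (mod 47): 10^2 = 100 ≡ 6; 10^4 ≡ 6² = 36 ≡ 36; 10^8 ≡ 36² = 1296 ≡ 27; 10^16 ≡ 27² = 729 ≡ 24.
Since 23 = 16 + 4 + 2 + 1, 10^23 ≡ 24 · 36 · 6 · 10; multiplying out mod 47: 24·36 = 864 ≡ 18, then 18·6 = 108 ≡ 14, then 14·10 = 140 ≡ 46. Thus 10^23 ≡ 46 ≡ −1 (mod 47).
The value −1 means 10 is a non-residue modulo 47, so k² ≡ 10 (mod 47) is impossible.

No such integer exists.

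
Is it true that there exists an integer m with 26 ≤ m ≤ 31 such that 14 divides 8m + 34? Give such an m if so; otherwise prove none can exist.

m = 29 works, since 8·29 + 34 = 266 = 19·14.

m = 29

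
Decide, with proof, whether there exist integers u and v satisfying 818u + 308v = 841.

No, no such integers exist.

Any value of 818u + 308v is a multiple of gcd(818, 308) = 2.
But 841 = 2·420 + 1, so 2 ∤ 841.
So the equation is unsolvable over ℤ.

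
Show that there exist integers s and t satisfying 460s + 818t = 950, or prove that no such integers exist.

Since gcd(460, 818) = 2 and 950 = 2·475, Bézout's identity guarantees a solution.
Dividing through by 2 reduces the equation to 230s + 409t = 475.
Euclidean algorithm: 409 = 1·230 + 179, 230 = 1·179 + 51, 179 = 3·51 + 26, 51 = 1·26 + 25, 26 = 1·25 + 1, 25 = 25·1 + 0.
Unwinding: 1 = 26 − 1·25 = 26 − (51 − 1·26) = −51 + 2·26 = −51 + 2·(179 − 3·51) = 2·179 − 7·51 = 2·179 − 7·(230 − 1·179) = −7·230 + 9·179 = −7·230 + 9·(409 − 1·230) = 9·409 − 16·230, i.e. 230·(-16) + 409·9 = 1.
Multiplying through by 475: s = (-16)·475 = -7600, t = 9·475 = 4275 is a solution.
Shifting by a multiple of (409, −230) keeps it a solution: s = -7600 + 19·409 = 171, t = 4275 − 19·230 = -95.
Check: 460·171 + 818·(-95) = 78660 − 77710 = 950. ✓

s = 171, t = -95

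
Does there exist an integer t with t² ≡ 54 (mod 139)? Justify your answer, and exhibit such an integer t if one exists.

t = 38

t = 38 works: 38² = 1444, and 1444 − 54 = 1390 = 10·139.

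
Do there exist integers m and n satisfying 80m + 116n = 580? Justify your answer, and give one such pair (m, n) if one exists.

Since gcd(80, 116) = 4 and 580 = 4·145, Bézout's identity guarantees a solution.
Dividing through by 4 reduces the equation to 20m + 29n = 145.
Euclidean algorithm: 29 = 1·20 + 9, 20 = 2·9 + 2, 9 = 4·2 + 1, 2 = 2·1 + 0.
Unwinding: 1 = 9 − 4·2 = 9 − 4·(20 − 2·9) = −4·20 + 9·9 = −4·20 + 9·(29 − 1·20) = 9·29 − 13·20, i.e. 20·(-13) + 29·9 = 1.
Scaling by 145 gives the particular solution (m, n) = (-1885, 1305).
Shifting by a multiple of (29, −20) keeps it a solution: m = -1885 + 65·29 = 0, n = 1305 − 65·20 = 5.
Indeed 80·0 + 116·5 = 0 + 580 = 580.

m = 0, n = 5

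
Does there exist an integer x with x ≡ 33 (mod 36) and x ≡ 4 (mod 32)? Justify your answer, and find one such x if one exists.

There is no such integer.

Reduce both congruences modulo 4, which divides 36 and 32: they say x ≡ 33 (mod 4) and x ≡ 4 (mod 4).
These are incompatible: 33 − 4 = 29 is not divisible by 4.
Therefore no such x exists.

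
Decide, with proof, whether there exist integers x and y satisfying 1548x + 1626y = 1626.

x = 0, y = 1

Every value of 1548x + 1626y is a multiple of gcd(1548, 1626) = 6; since 6 ∣ 1626, solutions exist.
Dividing through by 6 reduces the equation to 258x + 271y = 271.
Euclidean algorithm: 271 = 1·258 + 13, 258 = 19·13 + 11, 13 = 1·11 + 2, 11 = 5·2 + 1, 2 = 2·1 + 0.
Back-substituting, 1 = 11 − 5·2 = 11 − 5·(13 − 1·11) = −5·13 + 6·11 = −5·13 + 6·(258 − 19·13) = 6·258 − 119·13 = 6·258 − 119·(271 − 1·258) = −119·271 + 125·258; that is, 258·125 + 271·(-119) = 1.
Scaling by 271 gives the particular solution (x, y) = (33875, -32249).
Subtracting 125·271 from x and adding 125·258 to y gives the tidier solution (0, 1).
Check: 1548·0 + 1626·1 = 0 + 1626 = 1626. ✓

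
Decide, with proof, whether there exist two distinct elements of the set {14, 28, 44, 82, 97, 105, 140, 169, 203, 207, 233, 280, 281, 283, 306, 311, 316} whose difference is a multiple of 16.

Both 28 and 44 leave remainder 12 on division by 16; their difference 16 = 1·16 is a multiple of 16.

28 and 44 are such a pair.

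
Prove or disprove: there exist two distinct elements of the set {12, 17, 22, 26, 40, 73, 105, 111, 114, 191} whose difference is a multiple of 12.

No, no such pair exists.

Two integers differ by a multiple of 12 exactly when they have the same residue mod 12. The residues are 12↦0, 17↦5, 22↦10, 26↦2, 40↦4, 73↦1, 105↦9, 111↦3, 114↦6, 191↦11.
These 10 residues are pairwise different, hence no difference of two elements is divisible by 12.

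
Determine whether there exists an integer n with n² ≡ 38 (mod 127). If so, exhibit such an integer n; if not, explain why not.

n = 66

n = 66 works: 66² = 4356, and 4356 − 38 = 4318 = 34·127.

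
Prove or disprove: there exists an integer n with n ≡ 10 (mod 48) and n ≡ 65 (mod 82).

gcd(48, 82) = 2. If n ≡ 10 (mod 48) and n ≡ 65 (mod 82), then n ≡ 10 (mod 2) and n ≡ 65 (mod 2).
However 10 ≡ 0 and 65 ≡ 1 (mod 2), and 0 ≠ 1.
Therefore no such n exists.

There is no such integer.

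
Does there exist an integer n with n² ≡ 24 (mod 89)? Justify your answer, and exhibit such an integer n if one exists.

89 is prime, so by Euler's criterion 24 is a square mod 89 iff 24^((89−1)/2) = 24^44 ≡ 1 (mod 89).
Repeated squaring mod 89: 24^2 = 576 ≡ 42; 24^4 ≡ 42² = 1764 ≡ 73; 24^8 ≡ 73² = 5329 ≡ 78; 24^16 ≡ 78² = 6084 ≡ 32; 24^32 ≡ 32² = 1024 ≡ 45.
Since 44 = 32 + 8 + 4, 24^44 ≡ 45 · 78 · 73; multiplying out mod 89: 45·78 = 3510 ≡ 39, then 39·73 = 2847 ≡ 88. Thus 24^44 ≡ 88 ≡ −1 (mod 89).
The value −1 means 24 is a non-residue modulo 89, so n² ≡ 24 (mod 89) is impossible.

There is no such integer.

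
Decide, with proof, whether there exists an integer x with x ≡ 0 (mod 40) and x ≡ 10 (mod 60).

Both moduli are multiples of 20 = gcd(40, 60), so any solution would satisfy x ≡ 0 and x ≡ 10 modulo 20 simultaneously.
These are incompatible: 0 − 10 = -10 is not divisible by 20.
Hence the system has no solution.

No such integer exists.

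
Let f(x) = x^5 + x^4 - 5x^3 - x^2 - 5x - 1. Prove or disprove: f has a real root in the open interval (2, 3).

Such a root exists.

f(2) = -7 and f(3) = 164, which have opposite signs.
f is continuous everywhere (it is a polynomial), in particular on [2, 3].
By the Intermediate Value Theorem f must vanish at some point of (2, 3).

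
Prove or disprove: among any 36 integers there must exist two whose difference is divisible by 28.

Yes, this is always true.

Partition the integers by their residue mod 28; there are 28 classes.
With 36 integers and only 28 classes, the pigeonhole principle forces two of them, say a and b, into the same class.
Their difference a − b is then a multiple of 28.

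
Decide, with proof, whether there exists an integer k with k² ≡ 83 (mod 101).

101 is prime, so by Euler's criterion 83 is a square mod 101 iff 83^((101−1)/2) = 83^50 ≡ 1 (mod 101).
Squaring successively (mod 101): 83^2 = 6889 ≡ 21; 83^4 ≡ 21² = 441 ≡ 37; 83^8 ≡ 37² = 1369 ≡ 56; 83^16 ≡ 56² = 3136 ≡ 5; 83^32 ≡ 5² = 25 ≡ 25.
Since 50 = 32 + 16 + 2, 83^50 ≡ 25 · 5 · 21; multiplying out mod 101: 25·5 = 125 ≡ 24, then 24·21 = 504 ≡ 100. Thus 83^50 ≡ 100 ≡ −1 (mod 101).
By Euler's criterion 83 is a quadratic non-residue mod 101: no k satisfies k² ≡ 83 (mod 101).

No, no such integer exists.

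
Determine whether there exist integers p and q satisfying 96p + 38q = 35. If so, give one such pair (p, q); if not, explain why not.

No, no such integers exist.

gcd(96, 38) = 2, so every integer of the form 96p + 38q is a multiple of 2.
But 35 is not a multiple of 2 (it leaves remainder 1).
Hence no integers p, q satisfy the equation.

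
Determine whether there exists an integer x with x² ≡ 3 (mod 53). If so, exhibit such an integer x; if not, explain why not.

Apply Euler's criterion with the prime 53: 3 is a quadratic residue iff 3^26 ≡ 1 (mod 53), and a non-residue iff it is ≡ −1.
Squaring successively (mod 53): 3^2 = 9 ≡ 9; 3^4 ≡ 9² = 81 ≡ 28; 3^8 ≡ 28² = 784 ≡ 42; 3^16 ≡ 42² = 1764 ≡ 15.
Since 26 = 16 + 8 + 2, 3^26 ≡ 15 · 42 · 9; multiplying out mod 53: 15·42 = 630 ≡ 47, then 47·9 = 423 ≡ 52. Thus 3^26 ≡ 52 ≡ −1 (mod 53).
By Euler's criterion 3 is a quadratic non-residue mod 53: no x satisfies x² ≡ 3 (mod 53).

No such integer exists.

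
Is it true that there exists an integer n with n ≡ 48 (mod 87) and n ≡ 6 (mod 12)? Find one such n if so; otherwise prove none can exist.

n = 222

The moduli are not coprime: gcd(87, 12) = 3. Compatibility requires 3 ∣ (6 − 48) = -42, which holds, so solutions exist.
List candidates n ≡ 48 (mod 87): 48, 135, 222. Modulo 12 these are 0, 3, 6; 222 gives 6 as required.
Verify: 222 = 2·87 + 48 and 222 = 18·12 + 6. ✓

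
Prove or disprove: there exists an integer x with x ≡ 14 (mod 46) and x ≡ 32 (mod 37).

The moduli 46 and 37 are coprime, so by the Chinese Remainder Theorem a unique solution modulo 1702 exists.
Any solution of the first congruence is x = 14 + 46t; substituting into the second, 46t ≡ 32 − 14 ≡ 18 (mod 37).
46 ≡ 9 (mod 37), so this reads 9t ≡ 18 (mod 37). To invert 9 modulo 37: 37 = 4·9 + 1, 9 = 9·1 + 0, and unwinding, 1 = 37 − 4·9. Thus 9⁻¹ ≡ -4 ≡ 33 (mod 37).
Multiplying by 33: t ≡ 33·18 = 594 ≡ 2 (mod 37).
With t = 2: x = 14 + 46·2 = 106.
Verify: 106 = 2·46 + 14 and 106 = 2·37 + 32. ✓

x = 106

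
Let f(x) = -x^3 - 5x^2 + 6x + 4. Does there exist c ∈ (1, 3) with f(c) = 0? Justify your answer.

f(1) = 4 and f(3) = -50, which have opposite signs.
As a polynomial, f is continuous on every closed interval.
So by the Intermediate Value Theorem there is a c strictly between 1 and 3 with f(c) = 0.

Such a root exists.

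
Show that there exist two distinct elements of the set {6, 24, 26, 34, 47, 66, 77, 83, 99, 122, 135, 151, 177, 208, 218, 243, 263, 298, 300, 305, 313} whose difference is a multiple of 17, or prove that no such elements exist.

Yes: 24 and 177.

24 mod 17 = 7 and 177 mod 17 = 7, so 177 − 24 = 153 = 9·17.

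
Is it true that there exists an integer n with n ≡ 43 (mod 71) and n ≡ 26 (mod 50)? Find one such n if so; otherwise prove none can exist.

n = 1676

gcd(71, 50) = 1, so the Chinese Remainder Theorem guarantees exactly one residue class mod 3550 satisfying both.
Write n = 43 + 71t and require 43 + 71t ≡ 26 (mod 50), i.e. 71t ≡ 33 (mod 50).
71 ≡ 21 (mod 50), so this reads 21t ≡ 33 (mod 50). Since 21·31 = 651 = 13·50 + 1, the inverse of 21 mod 50 is 31.
Multiplying by 31: t ≡ 31·33 = 1023 ≡ 23 (mod 50).
With t = 23: n = 43 + 71·23 = 1676.
Indeed 1676 ≡ 43 (mod 71) and 1676 ≡ 26 (mod 50).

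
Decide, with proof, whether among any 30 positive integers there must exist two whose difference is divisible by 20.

True.

Each integer lies in one of the 20 residue classes modulo 20.
With 30 integers and only 20 classes, the pigeonhole principle forces two of them, say a and b, into the same class.
Their difference a − b is then a multiple of 20.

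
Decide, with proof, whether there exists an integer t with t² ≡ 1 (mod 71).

t = 1

Take t = 1. Then 1² = 1, and since 0 ≤ 1 < 71 this is already reduced: 1² ≡ 1 (mod 71).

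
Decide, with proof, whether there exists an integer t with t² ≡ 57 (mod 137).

No such integer exists.

Apply Euler's criterion with the prime 137: 57 is a quadratic residue iff 57^68 ≡ 1 (mod 137), and a non-residue iff it is ≡ −1.
Squaring successively (mod 137): 57^2 = 3249 ≡ 98; 57^4 ≡ 98² = 9604 ≡ 14; 57^8 ≡ 14² = 196 ≡ 59; 57^16 ≡ 59² = 3481 ≡ 56; 57^32 ≡ 56² = 3136 ≡ 122; 57^64 ≡ 122² = 14884 ≡ 88.
Since 68 = 64 + 4, 57^68 ≡ 88 · 14; multiplying out mod 137: 88·14 = 1232 ≡ 136. Thus 57^68 ≡ 136 ≡ −1 (mod 137).
By Euler's criterion 57 is a quadratic non-residue mod 137: no t satisfies t² ≡ 57 (mod 137).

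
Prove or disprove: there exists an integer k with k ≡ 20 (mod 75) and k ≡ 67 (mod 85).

No such integer exists.

gcd(75, 85) = 5. If k ≡ 20 (mod 75) and k ≡ 67 (mod 85), then k ≡ 20 (mod 5) and k ≡ 67 (mod 5).
But 20 mod 5 = 0 while 67 mod 5 = 2, a contradiction.
So no integer satisfies both congruences.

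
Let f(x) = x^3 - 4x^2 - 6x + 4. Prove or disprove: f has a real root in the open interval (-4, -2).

f has no root in that interval.

The endpoint values f(-4) = -100 and f(-2) = -8 are both negative. Claim: f(x) < 0 for every x in (-4, -2).
Substitute x = -2 − u, where 0 < u < 2 on the interval. Expanding, f(-2 − u) = -u^3 - 10u^2 - 22u - 8.
The nonzero coefficients here are all negative, so for u > 0 every term is negative (or zero), and the constant term -8 is strictly negative.
So f is strictly negative on (-4, -2); no root exists in the interval.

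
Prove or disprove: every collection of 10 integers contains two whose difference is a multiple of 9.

True.

Partition the integers by their residue mod 9; there are 9 classes.
Since 10 > 9, two of the 10 integers must share a residue class by the pigeonhole principle; call them a and b.
Their difference a − b is then a multiple of 9.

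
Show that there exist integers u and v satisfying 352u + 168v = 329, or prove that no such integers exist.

Any value of 352u + 168v is a multiple of gcd(352, 168) = 8.
But 329 = 8·41 + 1, so 8 ∤ 329.
Hence no integers u, v satisfy the equation.

There are no such integers.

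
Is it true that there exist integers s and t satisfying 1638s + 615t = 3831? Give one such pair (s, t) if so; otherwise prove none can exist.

Every value of 1638s + 615t is a multiple of gcd(1638, 615) = 3; since 3 ∣ 3831, solutions exist.
Dividing through by 3 reduces the equation to 546s + 205t = 1277.
Dividing repeatedly: 546 = 2·205 + 136, 205 = 1·136 + 69, 136 = 1·69 + 67, 69 = 1·67 + 2, 67 = 33·2 + 1, 2 = 2·1 + 0.
Unwinding: 1 = 67 − 33·2 = 67 − 33·(69 − 1·67) = −33·69 + 34·67 = −33·69 + 34·(136 − 1·69) = 34·136 − 67·69 = 34·136 − 67·(205 − 1·136) = −67·205 + 101·136 = −67·205 + 101·(546 − 2·205) = 101·546 − 269·205, i.e. 546·101 + 205·(-269) = 1.
Times 1277: 546·128977 + 205·(-343513) = 1277, so (128977, -343513) solves it.
Subtracting 629·205 from s and adding 629·546 to t gives the tidier solution (32, -79).
Check: 1638·32 + 615·(-79) = 52416 − 48585 = 3831. ✓

s = 32, t = -79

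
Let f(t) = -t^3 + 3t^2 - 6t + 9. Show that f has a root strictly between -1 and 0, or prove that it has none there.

No such root exists.

Evaluate at the endpoints: f(-1) = 19, f(0) = 9 — same sign (positive).
f'(t) = -3t^2 + 6t - 6 has discriminant 6² − 4·(-3)·(-6) = -36 < 0, so f' has no real roots and is negative for every real t.
Hence f is strictly decreasing on ℝ, and in particular on [-1, 0]. A strictly monotone function with same-sign endpoint values stays positive on the whole interval, so f has no zero in (-1, 0).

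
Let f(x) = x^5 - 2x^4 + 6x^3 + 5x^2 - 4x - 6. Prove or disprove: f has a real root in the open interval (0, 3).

Such a root exists.

f(0) = -6 and f(3) = 270, which have opposite signs.
f is continuous everywhere (it is a polynomial), in particular on [0, 3].
By the Intermediate Value Theorem f must vanish at some point of (0, 3).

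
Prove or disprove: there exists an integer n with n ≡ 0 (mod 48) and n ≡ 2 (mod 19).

The moduli 48 and 19 are coprime, so by the Chinese Remainder Theorem a unique solution modulo 912 exists.
Any solution of the first congruence is n = 0 + 48t; substituting into the second, 48t ≡ 2 − 0 ≡ 2 (mod 19).
48 ≡ 10 (mod 19), so this reads 10t ≡ 2 (mod 19). Note 10·2 = 20 ≡ 1 (mod 19) (as 20 − 1 = 1·19), so 10⁻¹ ≡ 2.
Multiplying by 2: t ≡ 2·2 = 4 (mod 19).
Taking t = 4 gives n = 0 + 48·4 = 192.
Indeed 192 ≡ 0 (mod 48) and 192 ≡ 2 (mod 19).

n = 192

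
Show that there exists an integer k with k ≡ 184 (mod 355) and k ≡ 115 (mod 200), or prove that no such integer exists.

Reduce both congruences modulo 5, which divides 355 and 200: they say k ≡ 184 (mod 5) and k ≡ 115 (mod 5).
However 184 ≡ 4 and 115 ≡ 0 (mod 5), and 4 ≠ 0.
Hence the system has no solution.

There is no such integer.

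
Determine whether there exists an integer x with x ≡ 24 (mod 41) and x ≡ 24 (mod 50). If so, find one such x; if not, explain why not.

x = 24

Since 41 and 50 share no common factor, CRT says the pair of congruences has a solution (unique mod 2050).
Write x = 24 + 41t and require 24 + 41t ≡ 24 (mod 50), i.e. 41t ≡ 0 (mod 50).
t = 0 satisfies this.
With t = 0: x = 24 + 41·0 = 24.
Indeed 24 ≡ 24 (mod 41) and 24 ≡ 24 (mod 50).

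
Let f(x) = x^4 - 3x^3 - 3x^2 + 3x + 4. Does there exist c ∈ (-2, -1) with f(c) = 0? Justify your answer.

No.

f(-2) = 26 and f(-1) = 2, both positive, so a sign-change argument is unavailable; we show f keeps this sign on the whole interval.
Shift to the endpoint -1: with x = -1 − u (0 < u < 1), one computes f(-1 − u) = u^4 + 7u^3 + 12u^2 + 4u + 2.
All 5 nonzero coefficients of this polynomial in u are positive; hence for u > 0 the value is a sum of positive terms (the constant 2 among them).
Therefore f(x) > 0 throughout (-2, -1), and f has no zero there.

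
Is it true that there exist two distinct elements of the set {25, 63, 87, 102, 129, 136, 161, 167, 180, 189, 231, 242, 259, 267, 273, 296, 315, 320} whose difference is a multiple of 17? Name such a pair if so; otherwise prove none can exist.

Reduce each element mod 17: 25↦8, 63↦12, 87↦2, 102↦0, 129↦10, 136↦0, 161↦8, 167↦14, 180↦10, 189↦2, 231↦10, 242↦4, 259↦4, 267↦12, 273↦1, 296↦7, 315↦9, 320↦14. The residue 8 repeats (at 25 and 161), and 161 − 25 = 136 = 8·17.

Yes: 25 and 161.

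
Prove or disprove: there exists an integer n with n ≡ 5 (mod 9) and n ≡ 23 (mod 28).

Since 9 and 28 share no common factor, CRT says the pair of congruences has a solution (unique mod 252).
Any solution of the first congruence is n = 5 + 9t; substituting into the second, 9t ≡ 23 − 5 ≡ 18 (mod 28).
Invert 9 mod 28 by the Euclidean algorithm: 28 = 3·9 + 1, 9 = 9·1 + 0; back-substituting, 1 = 28 − 3·9. Hence 9·(-3) ≡ 1, so 9⁻¹ ≡ -3 ≡ 25 (mod 28).
Multiplying by 25: t ≡ 25·18 = 450 ≡ 2 (mod 28).
Taking t = 2 gives n = 5 + 9·2 = 23.
Verify: 23 = 2·9 + 5 and 23 = 0·28 + 23. ✓

n = 23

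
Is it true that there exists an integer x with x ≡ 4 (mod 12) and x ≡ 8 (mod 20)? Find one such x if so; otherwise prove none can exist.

Here gcd(12, 20) = 4, and both 4 and 8 leave remainder 0 mod 4, so the system is consistent.
List candidates x ≡ 4 (mod 12): 4, 16, 28. Modulo 20 these are 4, 16, 8; 28 gives 8 as required.
Check: 28 mod 12 = 4, 28 mod 20 = 8. ✓

x = 28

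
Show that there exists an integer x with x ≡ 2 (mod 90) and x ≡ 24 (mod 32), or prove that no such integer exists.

Here gcd(90, 32) = 2, and both 2 and 24 leave remainder 0 mod 2, so the system is consistent.
Step through x = 2, 2 + 90, 2 + 2·90, …: the values 2, 92, 182, 272, 362, 452, 542, 632 reduce mod 32 to 2, 28, 22, 16, 10, 4, 30, 24. The value 632 hits 24.
Check: 632 mod 90 = 2, 632 mod 32 = 24. ✓

x = 632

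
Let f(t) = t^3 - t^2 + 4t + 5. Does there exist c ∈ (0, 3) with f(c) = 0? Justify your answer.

f has no root in that interval.

f(0) = 5 and f(3) = 35, both positive.
f'(t) = 3t^2 - 2t + 4 has discriminant (-2)² − 4·3·4 = -44 < 0, so f' has no real roots and is positive for every real t.
So f is strictly increasing; between 0 and 3 its values lie between f(0) = 5 and f(3) = 35, all positive. Therefore f has no root in (0, 3).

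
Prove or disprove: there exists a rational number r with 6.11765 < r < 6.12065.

r = 153/25

Scale by 25: the interval becomes (152.94125, 153.01625), which contains the integer 153.
Dividing back, 6.11765 < 153/25 < 6.12065, and 153/25 is rational.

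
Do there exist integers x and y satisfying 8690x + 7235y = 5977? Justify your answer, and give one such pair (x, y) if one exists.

There are no such integers.

Both 8690 and 7235 are divisible by gcd(8690, 7235) = 5, hence so is any combination 8690x + 7235y.
But 5977 is not a multiple of 5 (it leaves remainder 2).
Hence no integers x, y satisfy the equation.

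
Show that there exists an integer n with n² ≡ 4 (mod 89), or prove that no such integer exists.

Take n = 2. Then 2² = 4, and since 0 ≤ 4 < 89 this is already reduced: 2² ≡ 4 (mod 89).

n = 2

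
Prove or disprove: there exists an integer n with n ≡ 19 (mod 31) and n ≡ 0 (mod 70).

The moduli 31 and 70 are coprime, so by the Chinese Remainder Theorem a unique solution modulo 2170 exists.
Write n = 19 + 31t and require 19 + 31t ≡ 0 (mod 70), i.e. 31t ≡ 51 (mod 70).
Since 31·61 = 1891 = 27·70 + 1, the inverse of 31 mod 70 is 61.
Therefore t ≡ 61·51 = 3111 ≡ 31 (mod 70).
Taking t = 31 gives n = 19 + 31·31 = 980.
Verify: 980 = 31·31 + 19 and 980 = 14·70 + 0. ✓

n = 980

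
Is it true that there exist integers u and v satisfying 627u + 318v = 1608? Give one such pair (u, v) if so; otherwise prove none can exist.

Since gcd(627, 318) = 3 and 1608 = 3·536, Bézout's identity guarantees a solution.
Dividing through by 3 reduces the equation to 209u + 106v = 536.
Euclidean algorithm: 209 = 1·106 + 103, 106 = 1·103 + 3, 103 = 34·3 + 1, 3 = 3·1 + 0.
Unwinding: 1 = 103 − 34·3 = 103 − 34·(106 − 1·103) = −34·106 + 35·103 = −34·106 + 35·(209 − 1·106) = 35·209 − 69·106, i.e. 209·35 + 106·(-69) = 1.
Times 536: 209·18760 + 106·(-36984) = 536, so (18760, -36984) solves it.
Subtracting 176·106 from u and adding 176·209 to v gives the tidier solution (104, -200).
Check: 627·104 + 318·(-200) = 65208 − 63600 = 1608. ✓

u = 104, v = -200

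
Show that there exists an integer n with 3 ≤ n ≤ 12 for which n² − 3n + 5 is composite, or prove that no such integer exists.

n = 10

At n = 10: 10² − 3·10 + 5 = 75 = 3·25, which is composite.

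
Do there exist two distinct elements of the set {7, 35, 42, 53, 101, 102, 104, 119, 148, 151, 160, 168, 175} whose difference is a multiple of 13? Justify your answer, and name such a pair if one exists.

Two integers differ by a multiple of 13 exactly when they have the same residue mod 13. The residues are 7↦7, 35↦9, 42↦3, 53↦1, 101↦10, 102↦11, 104↦0, 119↦2, 148↦5, 151↦8, 160↦4, 168↦12, 175↦6.
No residue repeats among the 13 elements, so no pair has difference ≡ 0 (mod 13).

There is no such pair.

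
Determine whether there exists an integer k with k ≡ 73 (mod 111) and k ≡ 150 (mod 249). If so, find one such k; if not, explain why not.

gcd(111, 249) = 3. If k ≡ 73 (mod 111) and k ≡ 150 (mod 249), then k ≡ 73 (mod 3) and k ≡ 150 (mod 3).
But 73 mod 3 = 1 while 150 mod 3 = 0, a contradiction.
Hence the system has no solution.

No such integer exists.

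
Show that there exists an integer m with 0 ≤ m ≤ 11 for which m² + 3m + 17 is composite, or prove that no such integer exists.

m = 11

At m = 11: 11² + 3·11 + 17 = 171 = 3·57, which is composite.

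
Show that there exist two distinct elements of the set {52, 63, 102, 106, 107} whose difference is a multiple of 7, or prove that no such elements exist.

There is no such pair.

Reduce each element modulo 7: 52↦3, 63↦0, 102↦4, 106↦1, 107↦2.
No residue repeats among the 5 elements, so no pair has difference ≡ 0 (mod 7).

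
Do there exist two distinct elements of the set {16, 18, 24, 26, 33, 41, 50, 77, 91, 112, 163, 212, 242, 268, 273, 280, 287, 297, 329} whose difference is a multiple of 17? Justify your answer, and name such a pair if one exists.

16 mod 17 = 16 and 33 mod 17 = 16, so 33 − 16 = 17 = 1·17.

Yes: 16 and 33.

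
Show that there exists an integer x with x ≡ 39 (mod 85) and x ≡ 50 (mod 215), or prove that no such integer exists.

Reduce both congruences modulo 5, which divides 85 and 215: they say x ≡ 39 (mod 5) and x ≡ 50 (mod 5).
However 39 ≡ 4 and 50 ≡ 0 (mod 5), and 4 ≠ 0.
So no integer satisfies both congruences.

No such integer exists.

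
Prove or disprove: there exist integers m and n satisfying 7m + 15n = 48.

7 and 15 are coprime, so 7m + 15n ranges over all of ℤ.
Dividing repeatedly: 15 = 2·7 + 1, 7 = 7·1 + 0.
Back-substituting, 1 = 15 − 2·7; that is, 7·(-2) + 15·1 = 1.
Scaling by 48 gives the particular solution (m, n) = (-96, 48).
The general solution is m = -96 + 15k, n = 48 − 7k; taking k = 7 gives the smaller pair m = 9, n = -1.
Indeed 7·9 + 15·(-1) = 63 − 15 = 48.

m = 9, n = -1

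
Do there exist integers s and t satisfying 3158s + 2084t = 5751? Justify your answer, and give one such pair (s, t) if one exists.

There are no such integers.

gcd(3158, 2084) = 2, so every integer of the form 3158s + 2084t is a multiple of 2.
But 5751 = 2·2875 + 1, so 2 ∤ 5751.
So the equation is unsolvable over ℤ.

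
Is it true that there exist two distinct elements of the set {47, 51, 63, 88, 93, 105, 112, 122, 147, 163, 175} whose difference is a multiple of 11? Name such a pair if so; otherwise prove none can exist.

There is no such pair.

Residues mod 11: 47↦3, 51↦7, 63↦8, 88↦0, 93↦5, 105↦6, 112↦2, 122↦1, 147↦4, 163↦9, 175↦10.
All 11 residues are distinct, so no two elements differ by a multiple of 11.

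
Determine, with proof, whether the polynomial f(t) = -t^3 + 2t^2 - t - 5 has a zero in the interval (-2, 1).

f(-2) = 13 and f(1) = -5, which have opposite signs.
f is continuous everywhere (it is a polynomial), in particular on [-2, 1].
By the Intermediate Value Theorem, f takes the value 0 somewhere in the open interval.

Such a root exists.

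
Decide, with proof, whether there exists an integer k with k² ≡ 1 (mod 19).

Take k = 1. Then 1² = 1, and since 0 ≤ 1 < 19 this is already reduced: 1² ≡ 1 (mod 19).

k = 1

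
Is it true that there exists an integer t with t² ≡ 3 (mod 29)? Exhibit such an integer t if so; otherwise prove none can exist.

There is no such integer.

29 is prime, so by Euler's criterion 3 is a square mod 29 iff 3^((29−1)/2) = 3^14 ≡ 1 (mod 29).
Repeated squaring mod 29: 3^2 = 9 ≡ 9; 3^4 ≡ 9² = 81 ≡ 23; 3^8 ≡ 23² = 529 ≡ 7.
Since 14 = 8 + 4 + 2, 3^14 ≡ 7 · 23 · 9; multiplying out mod 29: 7·23 = 161 ≡ 16, then 16·9 = 144 ≡ 28. Thus 3^14 ≡ 28 ≡ −1 (mod 29).
The value −1 means 3 is a non-residue modulo 29, so t² ≡ 3 (mod 29) is impossible.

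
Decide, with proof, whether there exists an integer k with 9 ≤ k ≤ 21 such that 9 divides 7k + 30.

k = 15

At k = 15 we get 7·15 + 30 = 135, and 135 = 9·15.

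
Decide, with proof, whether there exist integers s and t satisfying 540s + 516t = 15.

gcd(540, 516) = 12, so every integer of the form 540s + 516t is a multiple of 12.
However 15 leaves remainder 3 on division by 12.
Hence no integers s, t satisfy the equation.

There are no such integers.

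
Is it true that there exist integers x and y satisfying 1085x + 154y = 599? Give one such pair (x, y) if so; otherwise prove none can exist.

Any value of 1085x + 154y is a multiple of gcd(1085, 154) = 7.
But 599 is not a multiple of 7 (it leaves remainder 4).
So the equation is unsolvable over ℤ.

There are no such integers.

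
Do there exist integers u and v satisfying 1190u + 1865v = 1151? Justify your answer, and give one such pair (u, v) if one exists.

Both 1190 and 1865 are divisible by gcd(1190, 1865) = 5, hence so is any combination 1190u + 1865v.
But 1151 = 5·230 + 1, so 5 ∤ 1151.
Hence no integers u, v satisfy the equation.

No, no such integers exist.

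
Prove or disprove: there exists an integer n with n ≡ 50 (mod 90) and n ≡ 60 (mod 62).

n = 680

Here gcd(90, 62) = 2, and both 50 and 60 leave remainder 0 mod 2, so the system is consistent.
List candidates n ≡ 50 (mod 90): 50, 140, 230, 320, 410, 500, 590, 680. Modulo 62 these are 50, 16, 44, 10, 38, 4, 32, 60; 680 gives 60 as required.
Indeed 680 ≡ 50 (mod 90) and 680 ≡ 60 (mod 62).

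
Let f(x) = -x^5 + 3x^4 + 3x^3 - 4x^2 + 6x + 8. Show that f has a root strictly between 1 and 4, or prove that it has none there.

Such a root exists.

f(1) = 15 and f(4) = -96, which have opposite signs.
Since f is a polynomial it is continuous on [1, 4].
By the Intermediate Value Theorem, f takes the value 0 somewhere in the open interval.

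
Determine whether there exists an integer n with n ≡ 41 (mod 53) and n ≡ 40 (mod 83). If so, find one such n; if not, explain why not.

The moduli 53 and 83 are coprime, so by the Chinese Remainder Theorem a unique solution modulo 4399 exists.
Any solution of the first congruence is n = 41 + 53t; substituting into the second, 53t ≡ 40 − 41 ≡ 82 (mod 83).
To invert 53 modulo 83: 83 = 1·53 + 30, 53 = 1·30 + 23, 30 = 1·23 + 7, 23 = 3·7 + 2, 7 = 3·2 + 1, 2 = 2·1 + 0, and unwinding, 1 = 7 − 3·2 = 7 − 3·(23 − 3·7) = −3·23 + 10·7 = −3·23 + 10·(30 − 1·23) = 10·30 − 13·23 = 10·30 − 13·(53 − 1·30) = −13·53 + 23·30 = −13·53 + 23·(83 − 1·53) = 23·83 − 36·53. Thus 53⁻¹ ≡ -36 ≡ 47 (mod 83).
Multiplying by 47: t ≡ 47·82 = 3854 ≡ 36 (mod 83).
Taking t = 36 gives n = 41 + 53·36 = 1949.
Check: 1949 mod 53 = 41, 1949 mod 83 = 40. ✓

n = 1949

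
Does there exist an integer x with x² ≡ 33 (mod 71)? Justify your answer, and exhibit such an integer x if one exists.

Apply Euler's criterion with the prime 71: 33 is a quadratic residue iff 33^35 ≡ 1 (mod 71), and a non-residue iff it is ≡ −1.
Repeated squaring mod 71: 33^2 = 1089 ≡ 24; 33^4 ≡ 24² = 576 ≡ 8; 33^8 ≡ 8² = 64 ≡ 64; 33^16 ≡ 64² = 4096 ≡ 49; 33^32 ≡ 49² = 2401 ≡ 58.
Since 35 = 32 + 2 + 1, 33^35 ≡ 58 · 24 · 33; multiplying out mod 71: 58·24 = 1392 ≡ 43, then 43·33 = 1419 ≡ 70. Thus 33^35 ≡ 70 ≡ −1 (mod 71).
By Euler's criterion 33 is a quadratic non-residue mod 71: no x satisfies x² ≡ 33 (mod 71).

No such integer exists.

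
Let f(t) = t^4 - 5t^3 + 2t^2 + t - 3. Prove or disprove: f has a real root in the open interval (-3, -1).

No.

f(-3) = 228 and f(-1) = 4, both positive, so a sign-change argument is unavailable; we show f keeps this sign on the whole interval.
Substitute t = -1 − u, where 0 < u < 2 on the interval. Expanding, f(-1 − u) = u^4 + 9u^3 + 23u^2 + 22u + 4.
All 5 nonzero coefficients of this polynomial in u are positive; hence for u > 0 the value is a sum of positive terms (the constant 4 among them).
So f is strictly positive on (-3, -1); no root exists in the interval.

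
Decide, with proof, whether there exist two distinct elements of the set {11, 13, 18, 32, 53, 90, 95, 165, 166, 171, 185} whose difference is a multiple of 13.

Two integers differ by a multiple of 13 exactly when they have the same residue mod 13. The residues are 11↦11, 13↦0, 18↦5, 32↦6, 53↦1, 90↦12, 95↦4, 165↦9, 166↦10, 171↦2, 185↦3.
All 11 residues are distinct, so no two elements differ by a multiple of 13.

No such pair exists.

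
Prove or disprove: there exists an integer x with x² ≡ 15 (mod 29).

29 is prime, so by Euler's criterion 15 is a square mod 29 iff 15^((29−1)/2) = 15^14 ≡ 1 (mod 29).
Squaring successively (mod 29): 15^2 = 225 ≡ 22; 15^4 ≡ 22² = 484 ≡ 20; 15^8 ≡ 20² = 400 ≡ 23.
Since 14 = 8 + 4 + 2, 15^14 ≡ 23 · 20 · 22; multiplying out mod 29: 23·20 = 460 ≡ 25, then 25·22 = 550 ≡ 28. Thus 15^14 ≡ 28 ≡ −1 (mod 29).
The value −1 means 15 is a non-residue modulo 29, so x² ≡ 15 (mod 29) is impossible.

No such integer exists.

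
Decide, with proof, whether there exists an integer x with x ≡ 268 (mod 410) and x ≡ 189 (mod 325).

No, no such integer exists.

Reduce both congruences modulo 5, which divides 410 and 325: they say x ≡ 268 (mod 5) and x ≡ 189 (mod 5).
However 268 ≡ 3 and 189 ≡ 4 (mod 5), and 3 ≠ 4.
Therefore no such x exists.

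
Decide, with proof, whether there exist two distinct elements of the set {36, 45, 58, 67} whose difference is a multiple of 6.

Reduce each element modulo 6: 36↦0, 45↦3, 58↦4, 67↦1.
These 4 residues are pairwise different, hence no difference of two elements is divisible by 6.

No such pair exists.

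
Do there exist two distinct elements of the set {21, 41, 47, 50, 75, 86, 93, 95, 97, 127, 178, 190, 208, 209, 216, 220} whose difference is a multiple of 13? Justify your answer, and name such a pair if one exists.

21 and 47 are such a pair.

21 mod 13 = 8 and 47 mod 13 = 8, so 47 − 21 = 26 = 2·13.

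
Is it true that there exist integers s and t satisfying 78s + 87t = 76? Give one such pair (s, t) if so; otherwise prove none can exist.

gcd(78, 87) = 3, so every integer of the form 78s + 87t is a multiple of 3.
But 76 is not a multiple of 3 (it leaves remainder 1).
Hence no integers s, t satisfy the equation.

No such integers exist.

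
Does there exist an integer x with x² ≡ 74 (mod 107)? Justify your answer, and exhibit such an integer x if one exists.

107 is prime, so by Euler's criterion 74 is a square mod 107 iff 74^((107−1)/2) = 74^53 ≡ 1 (mod 107).
Repeated squaring mod 107: 74^2 = 5476 ≡ 19; 74^4 ≡ 19² = 361 ≡ 40; 74^8 ≡ 40² = 1600 ≡ 102; 74^16 ≡ 102² = 10404 ≡ 25; 74^32 ≡ 25² = 625 ≡ 90.
Since 53 = 32 + 16 + 4 + 1, 74^53 ≡ 90 · 25 · 40 · 74; multiplying out mod 107: 90·25 = 2250 ≡ 3, then 3·40 = 120 ≡ 13, then 13·74 = 962 ≡ 106. Thus 74^53 ≡ 106 ≡ −1 (mod 107).
By Euler's criterion 74 is a quadratic non-residue mod 107: no x satisfies x² ≡ 74 (mod 107).

There is no such integer.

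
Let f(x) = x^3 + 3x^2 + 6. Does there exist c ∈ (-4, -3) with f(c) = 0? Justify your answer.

Yes, f has a root in the interval.

f(-4) = -10 and f(-3) = 6, which have opposite signs.
f is continuous everywhere (it is a polynomial), in particular on [-4, -3].
The Intermediate Value Theorem then guarantees some c ∈ (-4, -3) with f(c) = 0.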